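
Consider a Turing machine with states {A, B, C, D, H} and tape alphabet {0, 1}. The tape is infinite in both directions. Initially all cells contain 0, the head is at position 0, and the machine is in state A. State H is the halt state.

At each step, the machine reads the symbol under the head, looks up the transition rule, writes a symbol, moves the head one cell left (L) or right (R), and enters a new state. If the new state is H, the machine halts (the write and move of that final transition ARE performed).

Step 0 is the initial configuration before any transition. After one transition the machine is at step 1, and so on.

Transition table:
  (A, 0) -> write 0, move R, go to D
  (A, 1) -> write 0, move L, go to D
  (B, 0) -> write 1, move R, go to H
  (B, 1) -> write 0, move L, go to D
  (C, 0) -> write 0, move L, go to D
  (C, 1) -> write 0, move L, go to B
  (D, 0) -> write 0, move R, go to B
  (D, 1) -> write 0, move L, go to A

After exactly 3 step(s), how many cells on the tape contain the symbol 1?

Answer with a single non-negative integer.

Step 1: in state A at pos 0, read 0 -> (A,0)->write 0,move R,goto D. Now: state=D, head=1, tape[-1..2]=0000 (head:   ^)
Step 2: in state D at pos 1, read 0 -> (D,0)->write 0,move R,goto B. Now: state=B, head=2, tape[-1..3]=00000 (head:    ^)
Step 3: in state B at pos 2, read 0 -> (B,0)->write 1,move R,goto H. Now: state=H, head=3, tape[-1..4]=000100 (head:     ^)
Cells containing 1 after step 3: {2} -> 1 cell(s)

Answer: 1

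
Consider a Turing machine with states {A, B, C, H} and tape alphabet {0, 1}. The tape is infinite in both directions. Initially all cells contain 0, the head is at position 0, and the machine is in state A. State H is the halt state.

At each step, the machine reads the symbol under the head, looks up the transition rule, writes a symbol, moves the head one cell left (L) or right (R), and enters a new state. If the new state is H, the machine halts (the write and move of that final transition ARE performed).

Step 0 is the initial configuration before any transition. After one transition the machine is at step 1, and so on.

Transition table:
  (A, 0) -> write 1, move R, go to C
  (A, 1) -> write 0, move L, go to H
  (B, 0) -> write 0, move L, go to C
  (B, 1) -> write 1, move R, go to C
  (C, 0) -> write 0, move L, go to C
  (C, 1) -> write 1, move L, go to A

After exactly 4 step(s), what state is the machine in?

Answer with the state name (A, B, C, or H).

Step 1: in state A at pos 0, read 0 -> (A,0)->write 1,move R,goto C. Now: state=C, head=1, tape[-1..2]=0100 (head:   ^)
Step 2: in state C at pos 1, read 0 -> (C,0)->write 0,move L,goto C. Now: state=C, head=0, tape[-1..2]=0100 (head:  ^)
Step 3: in state C at pos 0, read 1 -> (C,1)->write 1,move L,goto A. Now: state=A, head=-1, tape[-2..2]=00100 (head:  ^)
Step 4: in state A at pos -1, read 0 -> (A,0)->write 1,move R,goto C. Now: state=C, head=0, tape[-2..2]=01100 (head:   ^)

Answer: C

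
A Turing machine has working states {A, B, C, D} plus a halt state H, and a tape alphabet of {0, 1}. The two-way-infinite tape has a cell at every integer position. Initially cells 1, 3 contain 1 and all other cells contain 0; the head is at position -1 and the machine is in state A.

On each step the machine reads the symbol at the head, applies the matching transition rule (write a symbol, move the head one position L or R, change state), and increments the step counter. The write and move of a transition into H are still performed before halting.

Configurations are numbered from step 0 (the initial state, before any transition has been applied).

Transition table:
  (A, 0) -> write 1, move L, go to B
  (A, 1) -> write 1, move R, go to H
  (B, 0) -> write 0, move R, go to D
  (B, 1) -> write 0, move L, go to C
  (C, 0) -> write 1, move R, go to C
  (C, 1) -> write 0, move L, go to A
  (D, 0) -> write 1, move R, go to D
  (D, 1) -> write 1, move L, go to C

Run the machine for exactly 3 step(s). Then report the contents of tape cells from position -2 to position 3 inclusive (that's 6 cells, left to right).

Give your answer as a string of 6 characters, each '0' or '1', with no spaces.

Answer: 010101

Derivation:
Step 1: in state A at pos -1, read 0 -> (A,0)->write 1,move L,goto B. Now: state=B, head=-2, tape[-3..4]=00101010 (head:  ^)
Step 2: in state B at pos -2, read 0 -> (B,0)->write 0,move R,goto D. Now: state=D, head=-1, tape[-3..4]=00101010 (head:   ^)
Step 3: in state D at pos -1, read 1 -> (D,1)->write 1,move L,goto C. Now: state=C, head=-2, tape[-3..4]=00101010 (head:  ^)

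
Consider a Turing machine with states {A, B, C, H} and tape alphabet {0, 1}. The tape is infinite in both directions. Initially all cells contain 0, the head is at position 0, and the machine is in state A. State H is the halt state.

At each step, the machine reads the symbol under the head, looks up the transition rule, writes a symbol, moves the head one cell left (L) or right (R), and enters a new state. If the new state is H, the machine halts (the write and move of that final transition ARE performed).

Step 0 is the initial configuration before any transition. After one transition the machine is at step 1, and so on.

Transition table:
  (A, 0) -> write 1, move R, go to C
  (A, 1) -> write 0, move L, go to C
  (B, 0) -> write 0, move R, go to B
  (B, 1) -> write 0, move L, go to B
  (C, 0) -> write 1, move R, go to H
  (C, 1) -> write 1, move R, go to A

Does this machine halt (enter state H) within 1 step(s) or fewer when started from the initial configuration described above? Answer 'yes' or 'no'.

Answer: no

Derivation:
Step 1: in state A at pos 0, read 0 -> (A,0)->write 1,move R,goto C. Now: state=C, head=1, tape[-1..2]=0100 (head:   ^)
After 1 step(s): state = C (not H) -> not halted within 1 -> no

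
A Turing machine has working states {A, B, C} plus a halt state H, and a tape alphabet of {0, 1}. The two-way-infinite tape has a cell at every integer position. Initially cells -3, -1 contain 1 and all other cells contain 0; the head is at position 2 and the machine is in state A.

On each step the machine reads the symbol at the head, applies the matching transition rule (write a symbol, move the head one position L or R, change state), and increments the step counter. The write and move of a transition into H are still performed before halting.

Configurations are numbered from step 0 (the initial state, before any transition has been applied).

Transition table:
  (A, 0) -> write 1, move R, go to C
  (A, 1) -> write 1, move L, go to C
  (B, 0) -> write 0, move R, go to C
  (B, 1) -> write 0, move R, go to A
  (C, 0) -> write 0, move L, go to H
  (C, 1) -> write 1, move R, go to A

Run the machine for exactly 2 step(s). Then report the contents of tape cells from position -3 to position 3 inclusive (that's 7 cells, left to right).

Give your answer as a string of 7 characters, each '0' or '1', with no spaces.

Step 1: in state A at pos 2, read 0 -> (A,0)->write 1,move R,goto C. Now: state=C, head=3, tape[-4..4]=010100100 (head:        ^)
Step 2: in state C at pos 3, read 0 -> (C,0)->write 0,move L,goto H. Now: state=H, head=2, tape[-4..4]=010100100 (head:       ^)

Answer: 1010010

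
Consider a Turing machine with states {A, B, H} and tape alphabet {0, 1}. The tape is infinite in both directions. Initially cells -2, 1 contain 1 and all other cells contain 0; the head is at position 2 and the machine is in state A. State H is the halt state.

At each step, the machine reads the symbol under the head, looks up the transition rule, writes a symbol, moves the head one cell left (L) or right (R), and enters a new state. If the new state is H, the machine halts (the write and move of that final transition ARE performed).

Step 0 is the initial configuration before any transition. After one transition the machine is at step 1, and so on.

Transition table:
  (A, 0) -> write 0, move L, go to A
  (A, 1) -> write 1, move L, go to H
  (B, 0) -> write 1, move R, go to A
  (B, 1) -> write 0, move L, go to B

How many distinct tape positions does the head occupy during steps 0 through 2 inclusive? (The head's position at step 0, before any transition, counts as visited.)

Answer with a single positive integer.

Step 1: in state A at pos 2, read 0 -> (A,0)->write 0,move L,goto A. Now: state=A, head=1, tape[-3..3]=0100100 (head:     ^)
Step 2: in state A at pos 1, read 1 -> (A,1)->write 1,move L,goto H. Now: state=H, head=0, tape[-3..3]=0100100 (head:    ^)
Head positions at steps 0..2: starting at 2, distinct positions visited = {0, 1, 2} -> 3 position(s)

Answer: 3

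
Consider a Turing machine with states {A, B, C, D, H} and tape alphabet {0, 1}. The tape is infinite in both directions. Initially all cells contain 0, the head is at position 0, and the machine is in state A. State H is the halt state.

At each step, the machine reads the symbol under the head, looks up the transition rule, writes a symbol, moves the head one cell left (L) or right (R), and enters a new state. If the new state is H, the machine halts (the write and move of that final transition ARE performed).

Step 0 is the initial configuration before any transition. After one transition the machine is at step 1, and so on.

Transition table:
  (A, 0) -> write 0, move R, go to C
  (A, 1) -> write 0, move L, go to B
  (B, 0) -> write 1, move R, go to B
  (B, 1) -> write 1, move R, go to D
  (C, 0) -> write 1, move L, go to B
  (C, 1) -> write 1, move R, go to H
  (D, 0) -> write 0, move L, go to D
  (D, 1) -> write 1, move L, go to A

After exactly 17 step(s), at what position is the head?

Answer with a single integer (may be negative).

Step 1: in state A at pos 0, read 0 -> (A,0)->write 0,move R,goto C. Now: state=C, head=1, tape[-1..2]=0000 (head:   ^)
Step 2: in state C at pos 1, read 0 -> (C,0)->write 1,move L,goto B. Now: state=B, head=0, tape[-1..2]=0010 (head:  ^)
Step 3: in state B at pos 0, read 0 -> (B,0)->write 1,move R,goto B. Now: state=B, head=1, tape[-1..2]=0110 (head:   ^)
Step 4: in state B at pos 1, read 1 -> (B,1)->write 1,move R,goto D. Now: state=D, head=2, tape[-1..3]=01100 (head:    ^)
Step 5: in state D at pos 2, read 0 -> (D,0)->write 0,move L,goto D. Now: state=D, head=1, tape[-1..3]=01100 (head:   ^)
Step 6: in state D at pos 1, read 1 -> (D,1)->write 1,move L,goto A. Now: state=A, head=0, tape[-1..3]=01100 (head:  ^)
Step 7: in state A at pos 0, read 1 -> (A,1)->write 0,move L,goto B. Now: state=B, head=-1, tape[-2..3]=000100 (head:  ^)
Step 8: in state B at pos -1, read 0 -> (B,0)->write 1,move R,goto B. Now: state=B, head=0, tape[-2..3]=010100 (head:   ^)
Step 9: in state B at pos 0, read 0 -> (B,0)->write 1,move R,goto B. Now: state=B, head=1, tape[-2..3]=011100 (head:    ^)
Step 10: in state B at pos 1, read 1 -> (B,1)->write 1,move R,goto D. Now: state=D, head=2, tape[-2..3]=011100 (head:     ^)
Step 11: in state D at pos 2, read 0 -> (D,0)->write 0,move L,goto D. Now: state=D, head=1, tape[-2..3]=011100 (head:    ^)
Step 12: in state D at pos 1, read 1 -> (D,1)->write 1,move L,goto A. Now: state=A, head=0, tape[-2..3]=011100 (head:   ^)
Step 13: in state A at pos 0, read 1 -> (A,1)->write 0,move L,goto B. Now: state=B, head=-1, tape[-2..3]=010100 (head:  ^)
Step 14: in state B at pos -1, read 1 -> (B,1)->write 1,move R,goto D. Now: state=D, head=0, tape[-2..3]=010100 (head:   ^)
Step 15: in state D at pos 0, read 0 -> (D,0)->write 0,move L,goto D. Now: state=D, head=-1, tape[-2..3]=010100 (head:  ^)
Step 16: in state D at pos -1, read 1 -> (D,1)->write 1,move L,goto A. Now: state=A, head=-2, tape[-3..3]=0010100 (head:  ^)
Step 17: in state A at pos -2, read 0 -> (A,0)->write 0,move R,goto C. Now: state=C, head=-1, tape[-3..3]=0010100 (head:   ^)

Answer: -1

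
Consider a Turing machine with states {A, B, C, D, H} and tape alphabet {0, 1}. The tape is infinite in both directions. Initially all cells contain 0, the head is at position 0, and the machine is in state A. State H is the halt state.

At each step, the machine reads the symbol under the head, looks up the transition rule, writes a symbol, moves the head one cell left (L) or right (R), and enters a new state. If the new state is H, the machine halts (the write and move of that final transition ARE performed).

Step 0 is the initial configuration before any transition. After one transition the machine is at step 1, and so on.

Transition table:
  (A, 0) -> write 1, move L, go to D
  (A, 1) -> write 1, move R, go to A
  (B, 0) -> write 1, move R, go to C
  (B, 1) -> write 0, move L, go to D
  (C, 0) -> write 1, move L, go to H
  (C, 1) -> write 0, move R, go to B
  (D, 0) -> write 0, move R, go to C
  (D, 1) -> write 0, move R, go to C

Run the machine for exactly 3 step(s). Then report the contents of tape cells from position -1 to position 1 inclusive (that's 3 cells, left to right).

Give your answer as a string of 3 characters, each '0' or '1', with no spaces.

Step 1: in state A at pos 0, read 0 -> (A,0)->write 1,move L,goto D. Now: state=D, head=-1, tape[-2..1]=0010 (head:  ^)
Step 2: in state D at pos -1, read 0 -> (D,0)->write 0,move R,goto C. Now: state=C, head=0, tape[-2..1]=0010 (head:   ^)
Step 3: in state C at pos 0, read 1 -> (C,1)->write 0,move R,goto B. Now: state=B, head=1, tape[-2..2]=00000 (head:    ^)

Answer: 000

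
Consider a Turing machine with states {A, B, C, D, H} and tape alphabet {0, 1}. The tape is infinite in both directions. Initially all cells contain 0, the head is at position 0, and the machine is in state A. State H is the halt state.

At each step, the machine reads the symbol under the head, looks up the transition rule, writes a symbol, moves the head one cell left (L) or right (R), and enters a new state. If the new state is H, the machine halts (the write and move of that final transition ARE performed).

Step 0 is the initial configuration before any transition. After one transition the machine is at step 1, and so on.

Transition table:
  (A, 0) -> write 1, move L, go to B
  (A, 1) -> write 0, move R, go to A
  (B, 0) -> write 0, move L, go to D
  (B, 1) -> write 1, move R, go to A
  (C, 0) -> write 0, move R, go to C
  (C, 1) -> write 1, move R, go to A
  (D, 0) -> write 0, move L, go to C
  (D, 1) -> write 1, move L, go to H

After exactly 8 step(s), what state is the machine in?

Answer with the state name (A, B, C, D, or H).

Step 1: in state A at pos 0, read 0 -> (A,0)->write 1,move L,goto B. Now: state=B, head=-1, tape[-2..1]=0010 (head:  ^)
Step 2: in state B at pos -1, read 0 -> (B,0)->write 0,move L,goto D. Now: state=D, head=-2, tape[-3..1]=00010 (head:  ^)
Step 3: in state D at pos -2, read 0 -> (D,0)->write 0,move L,goto C. Now: state=C, head=-3, tape[-4..1]=000010 (head:  ^)
Step 4: in state C at pos -3, read 0 -> (C,0)->write 0,move R,goto C. Now: state=C, head=-2, tape[-4..1]=000010 (head:   ^)
Step 5: in state C at pos -2, read 0 -> (C,0)->write 0,move R,goto C. Now: state=C, head=-1, tape[-4..1]=000010 (head:    ^)
Step 6: in state C at pos -1, read 0 -> (C,0)->write 0,move R,goto C. Now: state=C, head=0, tape[-4..1]=000010 (head:     ^)
Step 7: in state C at pos 0, read 1 -> (C,1)->write 1,move R,goto A. Now: state=A, head=1, tape[-4..2]=0000100 (head:      ^)
Step 8: in state A at pos 1, read 0 -> (A,0)->write 1,move L,goto B. Now: state=B, head=0, tape[-4..2]=0000110 (head:     ^)

Answer: B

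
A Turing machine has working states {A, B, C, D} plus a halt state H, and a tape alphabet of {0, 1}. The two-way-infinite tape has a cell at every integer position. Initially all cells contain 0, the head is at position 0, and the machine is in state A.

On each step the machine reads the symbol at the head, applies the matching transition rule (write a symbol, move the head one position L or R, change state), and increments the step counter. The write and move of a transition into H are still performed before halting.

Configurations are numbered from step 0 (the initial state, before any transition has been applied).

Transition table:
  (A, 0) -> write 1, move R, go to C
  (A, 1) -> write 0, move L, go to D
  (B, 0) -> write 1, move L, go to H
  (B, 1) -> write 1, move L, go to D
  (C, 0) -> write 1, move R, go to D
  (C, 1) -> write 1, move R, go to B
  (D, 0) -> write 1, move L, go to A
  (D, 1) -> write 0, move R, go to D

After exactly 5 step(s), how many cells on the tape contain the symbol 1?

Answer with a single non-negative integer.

Answer: 1

Derivation:
Step 1: in state A at pos 0, read 0 -> (A,0)->write 1,move R,goto C. Now: state=C, head=1, tape[-1..2]=0100 (head:   ^)
Step 2: in state C at pos 1, read 0 -> (C,0)->write 1,move R,goto D. Now: state=D, head=2, tape[-1..3]=01100 (head:    ^)
Step 3: in state D at pos 2, read 0 -> (D,0)->write 1,move L,goto A. Now: state=A, head=1, tape[-1..3]=01110 (head:   ^)
Step 4: in state A at pos 1, read 1 -> (A,1)->write 0,move L,goto D. Now: state=D, head=0, tape[-1..3]=01010 (head:  ^)
Step 5: in state D at pos 0, read 1 -> (D,1)->write 0,move R,goto D. Now: state=D, head=1, tape[-1..3]=00010 (head:   ^)
Cells containing 1 after step 5: {2} -> 1 cell(s)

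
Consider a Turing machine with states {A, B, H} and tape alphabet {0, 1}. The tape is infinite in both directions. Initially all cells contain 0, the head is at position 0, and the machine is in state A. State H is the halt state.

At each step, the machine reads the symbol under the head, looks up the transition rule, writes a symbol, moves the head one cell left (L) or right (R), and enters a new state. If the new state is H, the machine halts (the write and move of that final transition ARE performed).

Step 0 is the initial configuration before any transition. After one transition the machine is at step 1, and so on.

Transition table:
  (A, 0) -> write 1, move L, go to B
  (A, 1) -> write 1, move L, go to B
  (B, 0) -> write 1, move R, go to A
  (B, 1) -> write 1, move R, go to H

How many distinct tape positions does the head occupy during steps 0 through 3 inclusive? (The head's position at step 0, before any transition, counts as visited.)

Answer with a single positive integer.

Answer: 2

Derivation:
Step 1: in state A at pos 0, read 0 -> (A,0)->write 1,move L,goto B. Now: state=B, head=-1, tape[-2..1]=0010 (head:  ^)
Step 2: in state B at pos -1, read 0 -> (B,0)->write 1,move R,goto A. Now: state=A, head=0, tape[-2..1]=0110 (head:   ^)
Step 3: in state A at pos 0, read 1 -> (A,1)->write 1,move L,goto B. Now: state=B, head=-1, tape[-2..1]=0110 (head:  ^)
Head positions at steps 0..3: starting at 0, distinct positions visited = {-1, 0} -> 2 position(s)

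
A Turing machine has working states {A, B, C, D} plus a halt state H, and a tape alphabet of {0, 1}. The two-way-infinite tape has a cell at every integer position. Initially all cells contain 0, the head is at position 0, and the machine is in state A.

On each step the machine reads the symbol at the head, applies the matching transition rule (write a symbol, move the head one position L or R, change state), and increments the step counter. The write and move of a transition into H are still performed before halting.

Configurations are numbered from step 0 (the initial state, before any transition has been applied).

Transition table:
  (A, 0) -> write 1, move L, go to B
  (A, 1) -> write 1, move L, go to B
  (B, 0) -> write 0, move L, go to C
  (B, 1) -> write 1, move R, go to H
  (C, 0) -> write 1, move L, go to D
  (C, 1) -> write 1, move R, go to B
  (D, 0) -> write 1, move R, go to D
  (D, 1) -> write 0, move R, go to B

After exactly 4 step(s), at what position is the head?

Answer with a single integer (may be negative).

Step 1: in state A at pos 0, read 0 -> (A,0)->write 1,move L,goto B. Now: state=B, head=-1, tape[-2..1]=0010 (head:  ^)
Step 2: in state B at pos -1, read 0 -> (B,0)->write 0,move L,goto C. Now: state=C, head=-2, tape[-3..1]=00010 (head:  ^)
Step 3: in state C at pos -2, read 0 -> (C,0)->write 1,move L,goto D. Now: state=D, head=-3, tape[-4..1]=001010 (head:  ^)
Step 4: in state D at pos -3, read 0 -> (D,0)->write 1,move R,goto D. Now: state=D, head=-2, tape[-4..1]=011010 (head:   ^)

Answer: -2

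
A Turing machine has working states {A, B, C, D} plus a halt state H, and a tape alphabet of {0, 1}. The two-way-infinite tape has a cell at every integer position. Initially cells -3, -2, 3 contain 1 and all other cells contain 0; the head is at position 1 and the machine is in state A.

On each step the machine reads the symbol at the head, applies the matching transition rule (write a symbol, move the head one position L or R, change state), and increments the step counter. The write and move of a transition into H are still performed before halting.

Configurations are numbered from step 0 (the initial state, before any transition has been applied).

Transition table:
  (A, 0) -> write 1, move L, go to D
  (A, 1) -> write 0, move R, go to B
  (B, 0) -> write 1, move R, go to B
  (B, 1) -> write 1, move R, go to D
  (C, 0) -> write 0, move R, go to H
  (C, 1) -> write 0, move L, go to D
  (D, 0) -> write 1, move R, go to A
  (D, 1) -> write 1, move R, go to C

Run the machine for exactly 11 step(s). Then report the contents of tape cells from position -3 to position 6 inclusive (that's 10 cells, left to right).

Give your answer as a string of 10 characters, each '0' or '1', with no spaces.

Answer: 1101011100

Derivation:
Step 1: in state A at pos 1, read 0 -> (A,0)->write 1,move L,goto D. Now: state=D, head=0, tape[-4..4]=011001010 (head:     ^)
Step 2: in state D at pos 0, read 0 -> (D,0)->write 1,move R,goto A. Now: state=A, head=1, tape[-4..4]=011011010 (head:      ^)
Step 3: in state A at pos 1, read 1 -> (A,1)->write 0,move R,goto B. Now: state=B, head=2, tape[-4..4]=011010010 (head:       ^)
Step 4: in state B at pos 2, read 0 -> (B,0)->write 1,move R,goto B. Now: state=B, head=3, tape[-4..4]=011010110 (head:        ^)
Step 5: in state B at pos 3, read 1 -> (B,1)->write 1,move R,goto D. Now: state=D, head=4, tape[-4..5]=0110101100 (head:         ^)
Step 6: in state D at pos 4, read 0 -> (D,0)->write 1,move R,goto A. Now: state=A, head=5, tape[-4..6]=01101011100 (head:          ^)
Step 7: in state A at pos 5, read 0 -> (A,0)->write 1,move L,goto D. Now: state=D, head=4, tape[-4..6]=01101011110 (head:         ^)
Step 8: in state D at pos 4, read 1 -> (D,1)->write 1,move R,goto C. Now: state=C, head=5, tape[-4..6]=01101011110 (head:          ^)
Step 9: in state C at pos 5, read 1 -> (C,1)->write 0,move L,goto D. Now: state=D, head=4, tape[-4..6]=01101011100 (head:         ^)
Step 10: in state D at pos 4, read 1 -> (D,1)->write 1,move R,goto C. Now: state=C, head=5, tape[-4..6]=01101011100 (head:          ^)
Step 11: in state C at pos 5, read 0 -> (C,0)->write 0,move R,goto H. Now: state=H, head=6, tape[-4..7]=011010111000 (head:           ^)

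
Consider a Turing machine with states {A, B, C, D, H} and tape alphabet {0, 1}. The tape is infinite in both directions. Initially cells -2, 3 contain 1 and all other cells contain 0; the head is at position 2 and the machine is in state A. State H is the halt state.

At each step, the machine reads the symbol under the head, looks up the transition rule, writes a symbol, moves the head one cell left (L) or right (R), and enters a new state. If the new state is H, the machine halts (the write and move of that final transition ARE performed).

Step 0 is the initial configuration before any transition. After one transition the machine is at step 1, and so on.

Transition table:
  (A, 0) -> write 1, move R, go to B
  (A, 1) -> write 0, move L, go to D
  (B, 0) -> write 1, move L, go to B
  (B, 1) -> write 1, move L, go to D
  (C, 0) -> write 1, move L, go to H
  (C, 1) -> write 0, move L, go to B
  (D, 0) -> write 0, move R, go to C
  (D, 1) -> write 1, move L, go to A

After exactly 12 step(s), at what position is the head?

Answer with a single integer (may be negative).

Step 1: in state A at pos 2, read 0 -> (A,0)->write 1,move R,goto B. Now: state=B, head=3, tape[-3..4]=01000110 (head:       ^)
Step 2: in state B at pos 3, read 1 -> (B,1)->write 1,move L,goto D. Now: state=D, head=2, tape[-3..4]=01000110 (head:      ^)
Step 3: in state D at pos 2, read 1 -> (D,1)->write 1,move L,goto A. Now: state=A, head=1, tape[-3..4]=01000110 (head:     ^)
Step 4: in state A at pos 1, read 0 -> (A,0)->write 1,move R,goto B. Now: state=B, head=2, tape[-3..4]=01001110 (head:      ^)
Step 5: in state B at pos 2, read 1 -> (B,1)->write 1,move L,goto D. Now: state=D, head=1, tape[-3..4]=01001110 (head:     ^)
Step 6: in state D at pos 1, read 1 -> (D,1)->write 1,move L,goto A. Now: state=A, head=0, tape[-3..4]=01001110 (head:    ^)
Step 7: in state A at pos 0, read 0 -> (A,0)->write 1,move R,goto B. Now: state=B, head=1, tape[-3..4]=01011110 (head:     ^)
Step 8: in state B at pos 1, read 1 -> (B,1)->write 1,move L,goto D. Now: state=D, head=0, tape[-3..4]=01011110 (head:    ^)
Step 9: in state D at pos 0, read 1 -> (D,1)->write 1,move L,goto A. Now: state=A, head=-1, tape[-3..4]=01011110 (head:   ^)
Step 10: in state A at pos -1, read 0 -> (A,0)->write 1,move R,goto B. Now: state=B, head=0, tape[-3..4]=01111110 (head:    ^)
Step 11: in state B at pos 0, read 1 -> (B,1)->write 1,move L,goto D. Now: state=D, head=-1, tape[-3..4]=01111110 (head:   ^)
Step 12: in state D at pos -1, read 1 -> (D,1)->write 1,move L,goto A. Now: state=A, head=-2, tape[-3..4]=01111110 (head:  ^)

Answer: -2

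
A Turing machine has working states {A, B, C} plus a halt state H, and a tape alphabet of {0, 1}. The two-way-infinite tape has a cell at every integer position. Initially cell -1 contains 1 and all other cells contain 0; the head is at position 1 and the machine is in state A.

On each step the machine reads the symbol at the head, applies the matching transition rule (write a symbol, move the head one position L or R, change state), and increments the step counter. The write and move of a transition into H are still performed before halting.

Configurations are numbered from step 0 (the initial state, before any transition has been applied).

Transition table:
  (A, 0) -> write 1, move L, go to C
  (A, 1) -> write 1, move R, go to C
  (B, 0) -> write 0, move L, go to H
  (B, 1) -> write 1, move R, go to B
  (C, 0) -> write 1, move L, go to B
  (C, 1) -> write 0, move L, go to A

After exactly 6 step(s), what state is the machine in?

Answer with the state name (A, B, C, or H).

Step 1: in state A at pos 1, read 0 -> (A,0)->write 1,move L,goto C. Now: state=C, head=0, tape[-2..2]=01010 (head:   ^)
Step 2: in state C at pos 0, read 0 -> (C,0)->write 1,move L,goto B. Now: state=B, head=-1, tape[-2..2]=01110 (head:  ^)
Step 3: in state B at pos -1, read 1 -> (B,1)->write 1,move R,goto B. Now: state=B, head=0, tape[-2..2]=01110 (head:   ^)
Step 4: in state B at pos 0, read 1 -> (B,1)->write 1,move R,goto B. Now: state=B, head=1, tape[-2..2]=01110 (head:    ^)
Step 5: in state B at pos 1, read 1 -> (B,1)->write 1,move R,goto B. Now: state=B, head=2, tape[-2..3]=011100 (head:     ^)
Step 6: in state B at pos 2, read 0 -> (B,0)->write 0,move L,goto H. Now: state=H, head=1, tape[-2..3]=011100 (head:    ^)

Answer: H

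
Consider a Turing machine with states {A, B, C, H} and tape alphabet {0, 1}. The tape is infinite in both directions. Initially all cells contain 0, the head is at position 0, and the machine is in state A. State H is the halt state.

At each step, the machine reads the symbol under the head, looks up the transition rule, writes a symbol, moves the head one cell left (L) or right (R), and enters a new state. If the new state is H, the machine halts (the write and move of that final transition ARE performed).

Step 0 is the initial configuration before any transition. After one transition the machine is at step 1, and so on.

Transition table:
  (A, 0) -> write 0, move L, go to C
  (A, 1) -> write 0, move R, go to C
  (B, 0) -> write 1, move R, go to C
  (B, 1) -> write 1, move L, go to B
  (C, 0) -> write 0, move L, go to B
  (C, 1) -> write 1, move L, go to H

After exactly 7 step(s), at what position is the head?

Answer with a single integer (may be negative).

Answer: -3

Derivation:
Step 1: in state A at pos 0, read 0 -> (A,0)->write 0,move L,goto C. Now: state=C, head=-1, tape[-2..1]=0000 (head:  ^)
Step 2: in state C at pos -1, read 0 -> (C,0)->write 0,move L,goto B. Now: state=B, head=-2, tape[-3..1]=00000 (head:  ^)
Step 3: in state B at pos -2, read 0 -> (B,0)->write 1,move R,goto C. Now: state=C, head=-1, tape[-3..1]=01000 (head:   ^)
Step 4: in state C at pos -1, read 0 -> (C,0)->write 0,move L,goto B. Now: state=B, head=-2, tape[-3..1]=01000 (head:  ^)
Step 5: in state B at pos -2, read 1 -> (B,1)->write 1,move L,goto B. Now: state=B, head=-3, tape[-4..1]=001000 (head:  ^)
Step 6: in state B at pos -3, read 0 -> (B,0)->write 1,move R,goto C. Now: state=C, head=-2, tape[-4..1]=011000 (head:   ^)
Step 7: in state C at pos -2, read 1 -> (C,1)->write 1,move L,goto H. Now: state=H, head=-3, tape[-4..1]=011000 (head:  ^)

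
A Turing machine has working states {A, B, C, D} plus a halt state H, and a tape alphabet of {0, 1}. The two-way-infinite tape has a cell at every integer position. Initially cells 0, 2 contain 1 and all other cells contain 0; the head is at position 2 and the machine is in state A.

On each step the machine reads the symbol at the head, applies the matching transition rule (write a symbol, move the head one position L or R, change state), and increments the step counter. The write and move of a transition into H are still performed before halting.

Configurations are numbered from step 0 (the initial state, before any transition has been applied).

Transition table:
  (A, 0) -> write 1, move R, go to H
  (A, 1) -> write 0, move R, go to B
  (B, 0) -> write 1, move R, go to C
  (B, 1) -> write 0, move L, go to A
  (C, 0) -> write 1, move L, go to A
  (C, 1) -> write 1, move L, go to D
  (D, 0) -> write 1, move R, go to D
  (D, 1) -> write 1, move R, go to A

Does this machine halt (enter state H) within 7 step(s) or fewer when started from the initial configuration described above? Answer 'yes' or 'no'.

Answer: yes

Derivation:
Step 1: in state A at pos 2, read 1 -> (A,1)->write 0,move R,goto B. Now: state=B, head=3, tape[-1..4]=010000 (head:     ^)
Step 2: in state B at pos 3, read 0 -> (B,0)->write 1,move R,goto C. Now: state=C, head=4, tape[-1..5]=0100100 (head:      ^)
Step 3: in state C at pos 4, read 0 -> (C,0)->write 1,move L,goto A. Now: state=A, head=3, tape[-1..5]=0100110 (head:     ^)
Step 4: in state A at pos 3, read 1 -> (A,1)->write 0,move R,goto B. Now: state=B, head=4, tape[-1..5]=0100010 (head:      ^)
Step 5: in state B at pos 4, read 1 -> (B,1)->write 0,move L,goto A. Now: state=A, head=3, tape[-1..5]=0100000 (head:     ^)
Step 6: in state A at pos 3, read 0 -> (A,0)->write 1,move R,goto H. Now: state=H, head=4, tape[-1..5]=0100100 (head:      ^)
State H reached at step 6; 6 <= 7 -> yes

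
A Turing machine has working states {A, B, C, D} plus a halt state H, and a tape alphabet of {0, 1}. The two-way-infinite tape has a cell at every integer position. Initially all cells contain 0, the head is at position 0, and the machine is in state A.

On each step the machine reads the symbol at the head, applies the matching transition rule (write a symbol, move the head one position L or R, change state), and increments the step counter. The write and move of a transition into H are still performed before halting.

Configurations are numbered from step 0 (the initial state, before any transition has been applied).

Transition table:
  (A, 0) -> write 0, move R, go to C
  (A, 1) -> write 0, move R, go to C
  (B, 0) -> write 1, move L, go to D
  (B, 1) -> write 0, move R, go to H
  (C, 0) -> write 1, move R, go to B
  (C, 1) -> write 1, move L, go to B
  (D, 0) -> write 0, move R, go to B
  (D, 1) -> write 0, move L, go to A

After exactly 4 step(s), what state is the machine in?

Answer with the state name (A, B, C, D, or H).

Answer: A

Derivation:
Step 1: in state A at pos 0, read 0 -> (A,0)->write 0,move R,goto C. Now: state=C, head=1, tape[-1..2]=0000 (head:   ^)
Step 2: in state C at pos 1, read 0 -> (C,0)->write 1,move R,goto B. Now: state=B, head=2, tape[-1..3]=00100 (head:    ^)
Step 3: in state B at pos 2, read 0 -> (B,0)->write 1,move L,goto D. Now: state=D, head=1, tape[-1..3]=00110 (head:   ^)
Step 4: in state D at pos 1, read 1 -> (D,1)->write 0,move L,goto A. Now: state=A, head=0, tape[-1..3]=00010 (head:  ^)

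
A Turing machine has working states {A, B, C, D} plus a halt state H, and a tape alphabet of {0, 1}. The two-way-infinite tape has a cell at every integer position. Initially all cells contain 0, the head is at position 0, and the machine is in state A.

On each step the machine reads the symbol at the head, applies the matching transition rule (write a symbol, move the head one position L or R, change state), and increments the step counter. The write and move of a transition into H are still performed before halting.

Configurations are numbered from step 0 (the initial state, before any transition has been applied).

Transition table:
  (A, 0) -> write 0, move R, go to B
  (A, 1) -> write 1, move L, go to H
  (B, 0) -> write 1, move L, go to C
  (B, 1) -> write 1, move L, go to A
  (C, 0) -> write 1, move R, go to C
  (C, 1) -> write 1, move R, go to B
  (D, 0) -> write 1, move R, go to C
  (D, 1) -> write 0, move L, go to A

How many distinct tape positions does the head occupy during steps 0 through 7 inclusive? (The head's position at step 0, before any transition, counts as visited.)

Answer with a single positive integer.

Step 1: in state A at pos 0, read 0 -> (A,0)->write 0,move R,goto B. Now: state=B, head=1, tape[-1..2]=0000 (head:   ^)
Step 2: in state B at pos 1, read 0 -> (B,0)->write 1,move L,goto C. Now: state=C, head=0, tape[-1..2]=0010 (head:  ^)
Step 3: in state C at pos 0, read 0 -> (C,0)->write 1,move R,goto C. Now: state=C, head=1, tape[-1..2]=0110 (head:   ^)
Step 4: in state C at pos 1, read 1 -> (C,1)->write 1,move R,goto B. Now: state=B, head=2, tape[-1..3]=01100 (head:    ^)
Step 5: in state B at pos 2, read 0 -> (B,0)->write 1,move L,goto C. Now: state=C, head=1, tape[-1..3]=01110 (head:   ^)
Step 6: in state C at pos 1, read 1 -> (C,1)->write 1,move R,goto B. Now: state=B, head=2, tape[-1..3]=01110 (head:    ^)
Step 7: in state B at pos 2, read 1 -> (B,1)->write 1,move L,goto A. Now: state=A, head=1, tape[-1..3]=01110 (head:   ^)
Head positions at steps 0..7: starting at 0, distinct positions visited = {0, 1, 2} -> 3 position(s)

Answer: 3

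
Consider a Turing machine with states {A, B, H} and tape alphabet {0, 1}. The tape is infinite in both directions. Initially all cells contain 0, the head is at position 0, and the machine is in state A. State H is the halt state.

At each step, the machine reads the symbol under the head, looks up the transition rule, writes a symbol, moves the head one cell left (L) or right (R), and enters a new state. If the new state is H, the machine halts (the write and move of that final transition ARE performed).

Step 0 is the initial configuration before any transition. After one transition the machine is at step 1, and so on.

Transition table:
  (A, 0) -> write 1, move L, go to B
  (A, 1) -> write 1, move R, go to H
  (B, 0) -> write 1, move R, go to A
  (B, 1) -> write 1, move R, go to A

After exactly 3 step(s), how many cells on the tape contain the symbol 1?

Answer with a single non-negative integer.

Answer: 2

Derivation:
Step 1: in state A at pos 0, read 0 -> (A,0)->write 1,move L,goto B. Now: state=B, head=-1, tape[-2..1]=0010 (head:  ^)
Step 2: in state B at pos -1, read 0 -> (B,0)->write 1,move R,goto A. Now: state=A, head=0, tape[-2..1]=0110 (head:   ^)
Step 3: in state A at pos 0, read 1 -> (A,1)->write 1,move R,goto H. Now: state=H, head=1, tape[-2..2]=01100 (head:    ^)
Cells containing 1 after step 3: {-1, 0} -> 2 cell(s)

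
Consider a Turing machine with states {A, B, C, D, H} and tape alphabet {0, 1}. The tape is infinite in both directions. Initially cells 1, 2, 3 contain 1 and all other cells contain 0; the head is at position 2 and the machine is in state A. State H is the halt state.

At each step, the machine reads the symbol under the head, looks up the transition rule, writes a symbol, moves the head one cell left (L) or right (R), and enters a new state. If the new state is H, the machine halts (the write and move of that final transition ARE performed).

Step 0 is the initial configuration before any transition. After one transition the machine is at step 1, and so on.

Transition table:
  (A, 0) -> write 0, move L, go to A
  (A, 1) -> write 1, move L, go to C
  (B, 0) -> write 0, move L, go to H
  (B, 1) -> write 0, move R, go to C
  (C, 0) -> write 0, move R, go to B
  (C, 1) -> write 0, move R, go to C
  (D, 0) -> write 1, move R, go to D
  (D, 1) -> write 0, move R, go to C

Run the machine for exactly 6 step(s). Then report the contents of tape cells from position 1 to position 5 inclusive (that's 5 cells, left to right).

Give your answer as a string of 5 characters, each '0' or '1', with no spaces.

Answer: 00000

Derivation:
Step 1: in state A at pos 2, read 1 -> (A,1)->write 1,move L,goto C. Now: state=C, head=1, tape[0..4]=01110 (head:  ^)
Step 2: in state C at pos 1, read 1 -> (C,1)->write 0,move R,goto C. Now: state=C, head=2, tape[0..4]=00110 (head:   ^)
Step 3: in state C at pos 2, read 1 -> (C,1)->write 0,move R,goto C. Now: state=C, head=3, tape[0..4]=00010 (head:    ^)
Step 4: in state C at pos 3, read 1 -> (C,1)->write 0,move R,goto C. Now: state=C, head=4, tape[0..5]=000000 (head:     ^)
Step 5: in state C at pos 4, read 0 -> (C,0)->write 0,move R,goto B. Now: state=B, head=5, tape[0..6]=0000000 (head:      ^)
Step 6: in state B at pos 5, read 0 -> (B,0)->write 0,move L,goto H. Now: state=H, head=4, tape[0..6]=0000000 (head:     ^)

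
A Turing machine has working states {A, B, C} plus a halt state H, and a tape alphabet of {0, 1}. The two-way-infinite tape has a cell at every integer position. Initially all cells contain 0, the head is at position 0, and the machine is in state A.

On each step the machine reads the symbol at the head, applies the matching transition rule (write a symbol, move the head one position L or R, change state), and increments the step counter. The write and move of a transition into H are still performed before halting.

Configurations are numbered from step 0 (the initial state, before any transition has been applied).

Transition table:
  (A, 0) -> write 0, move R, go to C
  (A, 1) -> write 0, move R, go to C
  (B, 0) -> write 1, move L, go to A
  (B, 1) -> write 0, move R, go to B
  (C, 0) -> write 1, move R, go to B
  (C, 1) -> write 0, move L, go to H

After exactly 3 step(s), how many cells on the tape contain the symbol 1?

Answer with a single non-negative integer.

Step 1: in state A at pos 0, read 0 -> (A,0)->write 0,move R,goto C. Now: state=C, head=1, tape[-1..2]=0000 (head:   ^)
Step 2: in state C at pos 1, read 0 -> (C,0)->write 1,move R,goto B. Now: state=B, head=2, tape[-1..3]=00100 (head:    ^)
Step 3: in state B at pos 2, read 0 -> (B,0)->write 1,move L,goto A. Now: state=A, head=1, tape[-1..3]=00110 (head:   ^)
Cells containing 1 after step 3: {1, 2} -> 2 cell(s)

Answer: 2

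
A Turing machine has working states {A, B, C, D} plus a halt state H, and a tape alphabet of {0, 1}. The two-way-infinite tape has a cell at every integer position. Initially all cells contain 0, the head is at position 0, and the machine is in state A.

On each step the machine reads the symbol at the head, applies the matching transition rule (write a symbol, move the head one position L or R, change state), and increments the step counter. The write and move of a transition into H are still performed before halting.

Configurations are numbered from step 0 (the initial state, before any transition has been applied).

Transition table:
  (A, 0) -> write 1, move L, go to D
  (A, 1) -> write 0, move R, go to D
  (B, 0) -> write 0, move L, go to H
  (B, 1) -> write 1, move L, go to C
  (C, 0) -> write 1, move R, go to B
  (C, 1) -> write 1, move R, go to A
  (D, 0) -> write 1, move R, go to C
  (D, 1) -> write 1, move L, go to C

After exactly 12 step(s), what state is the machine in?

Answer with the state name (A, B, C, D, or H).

Step 1: in state A at pos 0, read 0 -> (A,0)->write 1,move L,goto D. Now: state=D, head=-1, tape[-2..1]=0010 (head:  ^)
Step 2: in state D at pos -1, read 0 -> (D,0)->write 1,move R,goto C. Now: state=C, head=0, tape[-2..1]=0110 (head:   ^)
Step 3: in state C at pos 0, read 1 -> (C,1)->write 1,move R,goto A. Now: state=A, head=1, tape[-2..2]=01100 (head:    ^)
Step 4: in state A at pos 1, read 0 -> (A,0)->write 1,move L,goto D. Now: state=D, head=0, tape[-2..2]=01110 (head:   ^)
Step 5: in state D at pos 0, read 1 -> (D,1)->write 1,move L,goto C. Now: state=C, head=-1, tape[-2..2]=01110 (head:  ^)
Step 6: in state C at pos -1, read 1 -> (C,1)->write 1,move R,goto A. Now: state=A, head=0, tape[-2..2]=01110 (head:   ^)
Step 7: in state A at pos 0, read 1 -> (A,1)->write 0,move R,goto D. Now: state=D, head=1, tape[-2..2]=01010 (head:    ^)
Step 8: in state D at pos 1, read 1 -> (D,1)->write 1,move L,goto C. Now: state=C, head=0, tape[-2..2]=01010 (head:   ^)
Step 9: in state C at pos 0, read 0 -> (C,0)->write 1,move R,goto B. Now: state=B, head=1, tape[-2..2]=01110 (head:    ^)
Step 10: in state B at pos 1, read 1 -> (B,1)->write 1,move L,goto C. Now: state=C, head=0, tape[-2..2]=01110 (head:   ^)
Step 11: in state C at pos 0, read 1 -> (C,1)->write 1,move R,goto A. Now: state=A, head=1, tape[-2..2]=01110 (head:    ^)
Step 12: in state A at pos 1, read 1 -> (A,1)->write 0,move R,goto D. Now: state=D, head=2, tape[-2..3]=011000 (head:     ^)

Answer: D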